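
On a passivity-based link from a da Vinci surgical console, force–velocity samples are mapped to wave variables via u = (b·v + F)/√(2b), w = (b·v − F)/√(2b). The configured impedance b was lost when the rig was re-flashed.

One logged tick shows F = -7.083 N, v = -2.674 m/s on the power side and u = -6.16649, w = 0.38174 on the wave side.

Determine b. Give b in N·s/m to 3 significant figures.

b = 2.34 N·s/m

u + w = -5.78475;  u + w = √(2b)·v, so √(2b) = -5.78475/(-2.674) = 2.16333.
b = (√(2b))²/2 = 4.68001/2 = 2.34000.
(Check via u − w = 2F/√(2b): u − w = -6.54823, 2F/√(2b) = -6.54823.)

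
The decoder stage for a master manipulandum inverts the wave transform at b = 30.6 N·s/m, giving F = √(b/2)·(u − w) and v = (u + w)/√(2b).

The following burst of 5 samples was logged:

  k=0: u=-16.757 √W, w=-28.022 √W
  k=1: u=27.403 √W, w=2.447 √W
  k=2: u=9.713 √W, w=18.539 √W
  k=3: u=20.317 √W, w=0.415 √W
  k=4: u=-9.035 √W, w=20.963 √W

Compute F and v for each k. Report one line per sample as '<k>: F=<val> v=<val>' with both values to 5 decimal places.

k=0: u−w=11.26500, u+w=-44.77900; √(b/2)=3.91152, √(2b)=7.82304; F=3.91152×11.265=44.06329, v=-44.77900/7.82304=-5.72399
k=1: u−w=24.95600, u+w=29.85000; √(b/2)=3.91152, √(2b)=7.82304; F=3.91152×24.956=97.61593, v=29.85000/7.82304=3.81565
k=2: u−w=-8.82600, u+w=28.25200; √(b/2)=3.91152, √(2b)=7.82304; F=3.91152×(-8.826)=-34.52309, v=28.25200/7.82304=3.61138
k=3: u−w=19.90200, u+w=20.73200; √(b/2)=3.91152, √(2b)=7.82304; F=3.91152×19.902=77.84710, v=20.73200/7.82304=2.65012
k=4: u−w=-29.99800, u+w=11.92800; √(b/2)=3.91152, √(2b)=7.82304; F=3.91152×(-29.998)=-117.33782, v=11.92800/7.82304=1.52473

0: F=44.06329 v=-5.72399
1: F=97.61593 v=3.81565
2: F=-34.52309 v=3.61138
3: F=77.84710 v=2.65012
4: F=-117.33782 v=1.52473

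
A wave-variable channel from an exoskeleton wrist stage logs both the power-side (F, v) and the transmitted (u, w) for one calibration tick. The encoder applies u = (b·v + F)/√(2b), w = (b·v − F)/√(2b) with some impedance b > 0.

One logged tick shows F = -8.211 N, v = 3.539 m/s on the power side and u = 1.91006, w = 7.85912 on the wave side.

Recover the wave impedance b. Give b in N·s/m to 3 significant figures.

u + w = 9.76918;  u + w = √(2b)·v, so √(2b) = 9.76918/3.539 = 2.76044.
b = (√(2b))²/2 = 7.62000/2 = 3.81000.
(Check via u − w = 2F/√(2b): u − w = -5.94906, 2F/√(2b) = -5.94906.)

b = 3.81 N·s/m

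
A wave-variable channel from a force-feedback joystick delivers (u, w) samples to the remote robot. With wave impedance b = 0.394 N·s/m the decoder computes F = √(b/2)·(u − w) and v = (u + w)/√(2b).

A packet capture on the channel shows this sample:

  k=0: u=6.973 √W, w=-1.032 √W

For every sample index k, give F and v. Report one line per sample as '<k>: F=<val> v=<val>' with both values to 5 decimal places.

k=0: u−w=8.00500, u+w=5.94100; √(b/2)=0.44385, √(2b)=0.88769; F=0.44385×8.005=3.55299, v=5.94100/0.88769=6.69262

0: F=3.55299 v=6.69262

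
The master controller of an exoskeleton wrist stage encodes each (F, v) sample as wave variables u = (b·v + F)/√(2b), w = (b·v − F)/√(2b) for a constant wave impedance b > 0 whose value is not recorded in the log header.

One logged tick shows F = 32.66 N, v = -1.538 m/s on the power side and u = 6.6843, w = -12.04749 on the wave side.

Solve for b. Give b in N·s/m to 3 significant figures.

u + w = -5.36319;  u + w = √(2b)·v, so √(2b) = -5.36319/(-1.538) = 3.48712.
b = (√(2b))²/2 = 12.16000/2 = 6.08000.
(Check via u − w = 2F/√(2b): u − w = 18.73179, 2F/√(2b) = 18.73179.)

b = 6.08 N·s/m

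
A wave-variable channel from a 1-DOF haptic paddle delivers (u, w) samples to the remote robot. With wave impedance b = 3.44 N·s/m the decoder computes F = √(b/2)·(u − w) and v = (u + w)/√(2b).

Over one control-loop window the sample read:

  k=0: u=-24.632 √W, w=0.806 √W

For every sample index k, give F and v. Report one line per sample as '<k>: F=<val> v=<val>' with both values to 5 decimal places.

k=0: u−w=-25.43800, u+w=-23.82600; √(b/2)=1.31149, √(2b)=2.62298; F=1.31149×(-25.438)=-33.36162, v=-23.82600/2.62298=-9.08358

0: F=-33.36162 v=-9.08358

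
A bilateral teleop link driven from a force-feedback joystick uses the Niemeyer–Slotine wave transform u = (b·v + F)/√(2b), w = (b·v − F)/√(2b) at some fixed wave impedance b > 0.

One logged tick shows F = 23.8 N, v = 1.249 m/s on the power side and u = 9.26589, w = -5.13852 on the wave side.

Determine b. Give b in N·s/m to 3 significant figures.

u + w = 4.1274;  u + w = √(2b)·v, so √(2b) = 4.1274/1.249 = 3.3045.
b = (√(2b))²/2 = 10.9200/2 = 5.4600.
(Check via u − w = 2F/√(2b): u − w = 14.4044, 2F/√(2b) = 14.4044.)

b = 5.46 N·s/m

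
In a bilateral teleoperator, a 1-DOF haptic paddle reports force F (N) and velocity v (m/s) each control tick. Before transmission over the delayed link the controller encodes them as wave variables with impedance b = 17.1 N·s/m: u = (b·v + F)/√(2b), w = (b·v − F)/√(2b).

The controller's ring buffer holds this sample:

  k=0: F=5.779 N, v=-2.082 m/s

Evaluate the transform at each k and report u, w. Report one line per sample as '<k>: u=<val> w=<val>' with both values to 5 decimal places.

0: u=-5.09966 w=-7.07604

k=0: b·v=17.1×(-2.082)=-35.60220; √(2b)=5.84808; u=(-35.60220+5.779)/5.84808=-5.09966, w=(-35.60220−5.779)/5.84808=-7.07604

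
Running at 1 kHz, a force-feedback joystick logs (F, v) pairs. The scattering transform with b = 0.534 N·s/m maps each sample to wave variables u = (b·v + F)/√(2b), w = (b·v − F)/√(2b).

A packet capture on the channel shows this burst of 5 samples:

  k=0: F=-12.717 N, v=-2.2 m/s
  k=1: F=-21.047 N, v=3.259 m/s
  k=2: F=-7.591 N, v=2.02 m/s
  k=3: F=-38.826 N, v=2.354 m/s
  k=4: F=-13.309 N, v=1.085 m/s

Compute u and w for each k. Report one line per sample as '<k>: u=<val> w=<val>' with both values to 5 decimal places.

k=0: b·v=0.534×(-2.2)=-1.17480; √(2b)=1.03344; u=(-1.17480+(-12.717))/1.03344=-13.44228, w=(-1.17480−(-12.717))/1.03344=11.16871
k=1: b·v=0.534×3.259=1.74031; √(2b)=1.03344; u=(1.74031+(-21.047))/1.03344=-18.68195, w=(1.74031−(-21.047))/1.03344=22.04994
k=2: b·v=0.534×2.02=1.07868; √(2b)=1.03344; u=(1.07868+(-7.591))/1.03344=-6.30159, w=(1.07868−(-7.591))/1.03344=8.38914
k=3: b·v=0.534×2.354=1.25704; √(2b)=1.03344; u=(1.25704+(-38.826))/1.03344=-36.35328, w=(1.25704−(-38.826))/1.03344=38.78600
k=4: b·v=0.534×1.085=0.57939; √(2b)=1.03344; u=(0.57939+(-13.309))/1.03344=-12.31770, w=(0.57939−(-13.309))/1.03344=13.43898

0: u=-13.44228 w=11.16871
1: u=-18.68195 w=22.04994
2: u=-6.30159 w=8.38914
3: u=-36.35328 w=38.78600
4: u=-12.31770 w=13.43898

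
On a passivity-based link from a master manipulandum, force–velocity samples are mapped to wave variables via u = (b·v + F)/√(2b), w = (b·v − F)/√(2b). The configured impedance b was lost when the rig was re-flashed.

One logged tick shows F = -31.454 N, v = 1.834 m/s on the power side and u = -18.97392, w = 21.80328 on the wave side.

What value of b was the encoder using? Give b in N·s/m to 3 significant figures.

u + w = 2.8294;  u + w = √(2b)·v, so √(2b) = 2.8294/1.834 = 1.5427.
b = (√(2b))²/2 = 2.3800/2 = 1.1900.
(Check via u − w = 2F/√(2b): u − w = -40.7772, 2F/√(2b) = -40.7772.)

b = 1.19 N·s/m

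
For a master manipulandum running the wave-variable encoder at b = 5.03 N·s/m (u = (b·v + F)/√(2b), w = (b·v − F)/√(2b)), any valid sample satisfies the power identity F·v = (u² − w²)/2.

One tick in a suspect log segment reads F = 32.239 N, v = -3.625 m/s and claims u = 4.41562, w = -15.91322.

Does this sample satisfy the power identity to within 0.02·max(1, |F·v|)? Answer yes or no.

F·v = 32.239×(-3.625) = -116.86637 W.
(u² − w²)/2 = (19.49770 − 253.23057)/2 = -116.86644 W.
|Δ| = 0.00006;  2% of max(1, |F·v|) = 2.33733.

yes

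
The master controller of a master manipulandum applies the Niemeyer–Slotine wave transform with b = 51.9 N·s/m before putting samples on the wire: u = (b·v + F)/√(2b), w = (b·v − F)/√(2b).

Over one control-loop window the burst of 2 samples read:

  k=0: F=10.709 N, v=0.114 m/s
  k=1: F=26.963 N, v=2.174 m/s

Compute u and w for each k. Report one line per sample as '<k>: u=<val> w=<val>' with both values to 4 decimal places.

0: u=1.6318 w=-0.4704
1: u=13.7211 w=8.4281

k=0: b·v=51.9×0.114=5.9166; √(2b)=10.1882; u=(5.9166+10.709)/10.1882=1.6318, w=(5.9166−10.709)/10.1882=-0.4704
k=1: b·v=51.9×2.174=112.8306; √(2b)=10.1882; u=(112.8306+26.963)/10.1882=13.7211, w=(112.8306−26.963)/10.1882=8.4281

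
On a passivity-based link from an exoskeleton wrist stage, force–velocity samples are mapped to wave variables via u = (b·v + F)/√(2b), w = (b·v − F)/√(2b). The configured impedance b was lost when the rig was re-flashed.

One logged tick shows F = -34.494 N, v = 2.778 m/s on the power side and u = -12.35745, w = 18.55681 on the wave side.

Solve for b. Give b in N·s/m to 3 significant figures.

b = 2.49 N·s/m

u + w = 6.19936;  u + w = √(2b)·v, so √(2b) = 6.19936/2.778 = 2.23159.
b = (√(2b))²/2 = 4.98000/2 = 2.49000.
(Check via u − w = 2F/√(2b): u − w = -30.91426, 2F/√(2b) = -30.91427.)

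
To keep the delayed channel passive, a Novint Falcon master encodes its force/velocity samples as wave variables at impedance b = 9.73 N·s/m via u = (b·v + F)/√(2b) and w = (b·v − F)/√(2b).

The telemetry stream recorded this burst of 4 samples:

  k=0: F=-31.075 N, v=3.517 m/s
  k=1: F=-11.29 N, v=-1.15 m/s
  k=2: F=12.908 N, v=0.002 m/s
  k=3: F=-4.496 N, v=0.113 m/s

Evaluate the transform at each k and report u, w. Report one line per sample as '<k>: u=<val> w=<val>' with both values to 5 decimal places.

k=0: b·v=9.73×3.517=34.22041; √(2b)=4.41135; u=(34.22041+(-31.075))/4.41135=0.71303, w=(34.22041−(-31.075))/4.41135=14.80169
k=1: b·v=9.73×(-1.15)=-11.18950; √(2b)=4.41135; u=(-11.18950+(-11.29))/4.41135=-5.09583, w=(-11.18950−(-11.29))/4.41135=0.02278
k=2: b·v=9.73×0.002=0.01946; √(2b)=4.41135; u=(0.01946+12.908)/4.41135=2.93050, w=(0.01946−12.908)/4.41135=-2.92168
k=3: b·v=9.73×0.113=1.09949; √(2b)=4.41135; u=(1.09949+(-4.496))/4.41135=-0.76995, w=(1.09949−(-4.496))/4.41135=1.26843

0: u=0.71303 w=14.80169
1: u=-5.09583 w=0.02278
2: u=2.93050 w=-2.92168
3: u=-0.76995 w=1.26843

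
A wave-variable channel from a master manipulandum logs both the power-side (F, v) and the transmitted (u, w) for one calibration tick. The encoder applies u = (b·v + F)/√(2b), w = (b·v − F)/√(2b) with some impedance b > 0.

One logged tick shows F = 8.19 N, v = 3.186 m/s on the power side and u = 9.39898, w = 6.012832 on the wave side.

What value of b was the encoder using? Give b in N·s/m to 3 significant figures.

b = 11.7 N·s/m

u + w = 15.411812;  u + w = √(2b)·v, so √(2b) = 15.411812/3.186 = 4.837355.
b = (√(2b))²/2 = 23.400000/2 = 11.700000.
(Check via u − w = 2F/√(2b): u − w = 3.386148, 2F/√(2b) = 3.386148.)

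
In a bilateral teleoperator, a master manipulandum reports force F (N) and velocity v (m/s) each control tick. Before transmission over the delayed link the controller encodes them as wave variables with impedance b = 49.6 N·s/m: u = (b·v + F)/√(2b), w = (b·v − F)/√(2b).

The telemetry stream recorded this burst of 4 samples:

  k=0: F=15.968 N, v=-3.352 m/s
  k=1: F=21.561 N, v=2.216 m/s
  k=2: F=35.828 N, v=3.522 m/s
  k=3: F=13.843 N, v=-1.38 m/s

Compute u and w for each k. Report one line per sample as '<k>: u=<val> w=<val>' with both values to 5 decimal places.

0: u=-15.08960 w=-18.29605
1: u=13.20037 w=8.87081
2: u=21.13664 w=13.94220
3: u=-5.48247 w=-8.26222

k=0: b·v=49.6×(-3.352)=-166.25920; √(2b)=9.95992; u=(-166.25920+15.968)/9.95992=-15.08960, w=(-166.25920−15.968)/9.95992=-18.29605
k=1: b·v=49.6×2.216=109.91360; √(2b)=9.95992; u=(109.91360+21.561)/9.95992=13.20037, w=(109.91360−21.561)/9.95992=8.87081
k=2: b·v=49.6×3.522=174.69120; √(2b)=9.95992; u=(174.69120+35.828)/9.95992=21.13664, w=(174.69120−35.828)/9.95992=13.94220
k=3: b·v=49.6×(-1.38)=-68.44800; √(2b)=9.95992; u=(-68.44800+13.843)/9.95992=-5.48247, w=(-68.44800−13.843)/9.95992=-8.26222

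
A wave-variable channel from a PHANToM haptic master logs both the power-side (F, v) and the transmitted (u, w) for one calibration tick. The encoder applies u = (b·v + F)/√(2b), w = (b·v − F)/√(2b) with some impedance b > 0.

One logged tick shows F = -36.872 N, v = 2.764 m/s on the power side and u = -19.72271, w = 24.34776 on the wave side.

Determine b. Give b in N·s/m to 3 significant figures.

b = 1.4 N·s/m

u + w = 4.6251;  u + w = √(2b)·v, so √(2b) = 4.6251/2.764 = 1.6733.
b = (√(2b))²/2 = 2.8000/2 = 1.4000.
(Check via u − w = 2F/√(2b): u − w = -44.0705, 2F/√(2b) = -44.0705.)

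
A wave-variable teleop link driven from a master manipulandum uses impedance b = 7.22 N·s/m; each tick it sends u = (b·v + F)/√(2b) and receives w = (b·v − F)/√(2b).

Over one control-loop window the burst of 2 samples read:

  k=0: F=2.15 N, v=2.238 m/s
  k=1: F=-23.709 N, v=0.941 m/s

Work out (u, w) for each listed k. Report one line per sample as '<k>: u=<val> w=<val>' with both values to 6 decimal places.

k=0: b·v=7.22×2.238=16.158360; √(2b)=3.800000; u=(16.158360+2.15)/3.800000=4.817989, w=(16.158360−2.15)/3.800000=3.686411
k=1: b·v=7.22×0.941=6.794020; √(2b)=3.800000; u=(6.794020+(-23.709))/3.800000=-4.451311, w=(6.794020−(-23.709))/3.800000=8.027111

0: u=4.817989 w=3.686411
1: u=-4.451311 w=8.027111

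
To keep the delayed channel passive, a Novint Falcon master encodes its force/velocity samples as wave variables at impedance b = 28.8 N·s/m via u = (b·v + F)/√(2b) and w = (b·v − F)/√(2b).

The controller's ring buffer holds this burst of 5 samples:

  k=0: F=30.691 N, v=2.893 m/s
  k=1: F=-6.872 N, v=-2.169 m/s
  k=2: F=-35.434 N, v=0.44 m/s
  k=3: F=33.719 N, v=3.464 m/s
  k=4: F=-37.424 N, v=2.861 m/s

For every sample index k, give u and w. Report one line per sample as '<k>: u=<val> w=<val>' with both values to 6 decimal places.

k=0: b·v=28.8×2.893=83.318400; √(2b)=7.589466; u=(83.318400+30.691)/7.589466=15.022057, w=(83.318400−30.691)/7.589466=6.934269
k=1: b·v=28.8×(-2.169)=-62.467200; √(2b)=7.589466; u=(-62.467200+(-6.872))/7.589466=-9.136242, w=(-62.467200−(-6.872))/7.589466=-7.325311
k=2: b·v=28.8×0.44=12.672000; √(2b)=7.589466; u=(12.672000+(-35.434))/7.589466=-2.999157, w=(12.672000−(-35.434))/7.589466=6.338522
k=3: b·v=28.8×3.464=99.763200; √(2b)=7.589466; u=(99.763200+33.719)/7.589466=17.587824, w=(99.763200−33.719)/7.589466=8.702087
k=4: b·v=28.8×2.861=82.396800; √(2b)=7.589466; u=(82.396800+(-37.424))/7.589466=5.925687, w=(82.396800−(-37.424))/7.589466=15.787777

0: u=15.022057 w=6.934269
1: u=-9.136242 w=-7.325311
2: u=-2.999157 w=6.338522
3: u=17.587824 w=8.702087
4: u=5.925687 w=15.787777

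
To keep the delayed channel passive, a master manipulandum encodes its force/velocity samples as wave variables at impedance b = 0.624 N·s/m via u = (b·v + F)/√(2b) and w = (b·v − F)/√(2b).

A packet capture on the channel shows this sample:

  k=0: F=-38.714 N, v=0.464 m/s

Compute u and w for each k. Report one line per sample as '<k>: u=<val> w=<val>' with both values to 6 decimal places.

0: u=-34.395413 w=34.913765

k=0: b·v=0.624×0.464=0.289536; √(2b)=1.117139; u=(0.289536+(-38.714))/1.117139=-34.395413, w=(0.289536−(-38.714))/1.117139=34.913765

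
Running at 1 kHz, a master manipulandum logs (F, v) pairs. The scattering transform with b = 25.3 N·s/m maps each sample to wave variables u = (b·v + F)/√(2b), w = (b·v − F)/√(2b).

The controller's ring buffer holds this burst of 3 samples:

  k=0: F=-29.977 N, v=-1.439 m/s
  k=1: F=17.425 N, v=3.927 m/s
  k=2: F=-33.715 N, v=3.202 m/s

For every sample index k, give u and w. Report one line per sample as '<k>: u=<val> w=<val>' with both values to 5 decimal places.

0: u=-9.33225 w=-0.90389
1: u=16.41671 w=11.51748
2: u=6.64883 w=16.12817

k=0: b·v=25.3×(-1.439)=-36.40670; √(2b)=7.11337; u=(-36.40670+(-29.977))/7.11337=-9.33225, w=(-36.40670−(-29.977))/7.11337=-0.90389
k=1: b·v=25.3×3.927=99.35310; √(2b)=7.11337; u=(99.35310+17.425)/7.11337=16.41671, w=(99.35310−17.425)/7.11337=11.51748
k=2: b·v=25.3×3.202=81.01060; √(2b)=7.11337; u=(81.01060+(-33.715))/7.11337=6.64883, w=(81.01060−(-33.715))/7.11337=16.12817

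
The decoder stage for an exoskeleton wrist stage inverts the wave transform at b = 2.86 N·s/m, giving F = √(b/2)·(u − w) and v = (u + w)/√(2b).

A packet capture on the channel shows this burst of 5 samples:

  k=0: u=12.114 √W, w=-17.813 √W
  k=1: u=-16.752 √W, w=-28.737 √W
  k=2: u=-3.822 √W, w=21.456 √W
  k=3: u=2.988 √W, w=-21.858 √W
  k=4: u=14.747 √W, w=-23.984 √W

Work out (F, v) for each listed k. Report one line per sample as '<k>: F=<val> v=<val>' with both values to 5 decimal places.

0: F=35.78749 v=-2.38287
1: F=14.33198 v=-19.01991
2: F=-30.22809 v=7.37315
3: F=29.71149 v=-7.88994
4: F=46.31554 v=-3.86218

k=0: u−w=29.92700, u+w=-5.69900; √(b/2)=1.19583, √(2b)=2.39165; F=1.19583×29.927=35.78749, v=-5.69900/2.39165=-2.38287
k=1: u−w=11.98500, u+w=-45.48900; √(b/2)=1.19583, √(2b)=2.39165; F=1.19583×11.985=14.33198, v=-45.48900/2.39165=-19.01991
k=2: u−w=-25.27800, u+w=17.63400; √(b/2)=1.19583, √(2b)=2.39165; F=1.19583×(-25.278)=-30.22809, v=17.63400/2.39165=7.37315
k=3: u−w=24.84600, u+w=-18.87000; √(b/2)=1.19583, √(2b)=2.39165; F=1.19583×24.846=29.71149, v=-18.87000/2.39165=-7.88994
k=4: u−w=38.73100, u+w=-9.23700; √(b/2)=1.19583, √(2b)=2.39165; F=1.19583×38.731=46.31554, v=-9.23700/2.39165=-3.86218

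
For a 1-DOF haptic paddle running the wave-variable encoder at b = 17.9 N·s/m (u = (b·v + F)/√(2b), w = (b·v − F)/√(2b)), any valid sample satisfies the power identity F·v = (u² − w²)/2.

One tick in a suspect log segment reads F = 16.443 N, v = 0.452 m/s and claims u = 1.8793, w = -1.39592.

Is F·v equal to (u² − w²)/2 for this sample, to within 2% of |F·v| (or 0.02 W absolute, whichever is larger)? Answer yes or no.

F·v = 16.443×0.452 = 7.4322 W.
(u² − w²)/2 = (3.5318 − 1.9486)/2 = 0.7916 W.
|Δ| = 6.6406;  2% of max(1, |F·v|) = 0.1486.

no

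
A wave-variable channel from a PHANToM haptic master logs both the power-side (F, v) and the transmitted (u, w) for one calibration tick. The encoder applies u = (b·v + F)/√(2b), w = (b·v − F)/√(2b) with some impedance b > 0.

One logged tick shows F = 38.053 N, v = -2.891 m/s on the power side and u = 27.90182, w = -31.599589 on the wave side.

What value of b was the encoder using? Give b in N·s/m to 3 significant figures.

b = 0.818 N·s/m

u + w = -3.697769;  u + w = √(2b)·v, so √(2b) = -3.697769/(-2.891) = 1.279062.
b = (√(2b))²/2 = 1.636000/2 = 0.818000.
(Check via u − w = 2F/√(2b): u − w = 59.501409, 2F/√(2b) = 59.501404.)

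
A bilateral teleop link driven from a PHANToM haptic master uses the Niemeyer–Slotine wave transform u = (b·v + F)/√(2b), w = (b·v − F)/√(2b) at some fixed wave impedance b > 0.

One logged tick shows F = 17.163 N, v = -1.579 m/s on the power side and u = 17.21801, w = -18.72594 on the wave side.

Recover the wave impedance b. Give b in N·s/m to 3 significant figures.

b = 0.456 N·s/m

u + w = -1.5079;  u + w = √(2b)·v, so √(2b) = -1.5079/(-1.579) = 0.9550.
b = (√(2b))²/2 = 0.9120/2 = 0.4560.
(Check via u − w = 2F/√(2b): u − w = 35.9440, 2F/√(2b) = 35.9438.)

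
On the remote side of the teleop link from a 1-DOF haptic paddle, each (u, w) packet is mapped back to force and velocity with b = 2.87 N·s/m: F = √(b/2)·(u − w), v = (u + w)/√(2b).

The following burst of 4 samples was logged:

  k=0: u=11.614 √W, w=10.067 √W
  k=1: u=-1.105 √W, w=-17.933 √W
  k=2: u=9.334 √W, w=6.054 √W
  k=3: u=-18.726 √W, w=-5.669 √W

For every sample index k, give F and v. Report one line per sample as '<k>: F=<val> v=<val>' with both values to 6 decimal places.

0: F=1.853174 v=9.049475
1: F=20.158511 v=-7.946308
2: F=3.929161 v=6.422827
3: F=-15.641174 v=-10.182276

k=0: u−w=1.547000, u+w=21.681000; √(b/2)=1.197915, √(2b)=2.395830; F=1.197915×1.547=1.853174, v=21.681000/2.395830=9.049475
k=1: u−w=16.828000, u+w=-19.038000; √(b/2)=1.197915, √(2b)=2.395830; F=1.197915×16.828=20.158511, v=-19.038000/2.395830=-7.946308
k=2: u−w=3.280000, u+w=15.388000; √(b/2)=1.197915, √(2b)=2.395830; F=1.197915×3.28=3.929161, v=15.388000/2.395830=6.422827
k=3: u−w=-13.057000, u+w=-24.395000; √(b/2)=1.197915, √(2b)=2.395830; F=1.197915×(-13.057)=-15.641174, v=-24.395000/2.395830=-10.182276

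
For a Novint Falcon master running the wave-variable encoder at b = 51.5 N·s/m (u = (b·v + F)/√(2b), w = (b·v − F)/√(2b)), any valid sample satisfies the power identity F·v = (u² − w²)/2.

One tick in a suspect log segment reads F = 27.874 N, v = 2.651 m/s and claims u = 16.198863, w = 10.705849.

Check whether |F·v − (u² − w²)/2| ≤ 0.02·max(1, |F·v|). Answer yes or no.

F·v = 27.874×2.651 = 73.893974 W.
(u² − w²)/2 = (262.403162 − 114.615203)/2 = 73.893980 W.
|Δ| = 0.000006;  2% of max(1, |F·v|) = 1.477879.

yes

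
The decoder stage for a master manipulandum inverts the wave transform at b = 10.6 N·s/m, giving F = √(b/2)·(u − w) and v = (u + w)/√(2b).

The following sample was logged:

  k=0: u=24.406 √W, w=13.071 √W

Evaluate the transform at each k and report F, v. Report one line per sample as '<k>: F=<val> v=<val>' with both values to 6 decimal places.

k=0: u−w=11.335000, u+w=37.477000; √(b/2)=2.302173, √(2b)=4.604346; F=2.302173×11.335=26.095130, v=37.477000/4.604346=8.139484

0: F=26.095130 v=8.139484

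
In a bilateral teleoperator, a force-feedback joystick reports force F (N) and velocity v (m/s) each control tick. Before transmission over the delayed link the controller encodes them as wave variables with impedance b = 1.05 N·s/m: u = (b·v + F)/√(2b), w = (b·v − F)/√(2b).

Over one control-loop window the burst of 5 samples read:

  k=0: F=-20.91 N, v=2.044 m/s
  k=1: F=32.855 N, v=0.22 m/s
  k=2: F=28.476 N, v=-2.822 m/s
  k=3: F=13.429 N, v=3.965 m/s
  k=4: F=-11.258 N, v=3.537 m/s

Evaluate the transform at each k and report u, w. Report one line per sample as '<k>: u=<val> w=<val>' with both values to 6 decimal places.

k=0: b·v=1.05×2.044=2.146200; √(2b)=1.449138; u=(2.146200+(-20.91))/1.449138=-12.948252, w=(2.146200−(-20.91))/1.449138=15.910290
k=1: b·v=1.05×0.22=0.231000; √(2b)=1.449138; u=(0.231000+32.855)/1.449138=22.831509, w=(0.231000−32.855)/1.449138=-22.512699
k=2: b·v=1.05×(-2.822)=-2.963100; √(2b)=1.449138; u=(-2.963100+28.476)/1.449138=17.605574, w=(-2.963100−28.476)/1.449138=-21.695040
k=3: b·v=1.05×3.965=4.163250; √(2b)=1.449138; u=(4.163250+13.429)/1.449138=12.139806, w=(4.163250−13.429)/1.449138=-6.393975
k=4: b·v=1.05×3.537=3.713850; √(2b)=1.449138; u=(3.713850+(-11.258))/1.449138=-5.205958, w=(3.713850−(-11.258))/1.449138=10.331558

0: u=-12.948252 w=15.910290
1: u=22.831509 w=-22.512699
2: u=17.605574 w=-21.695040
3: u=12.139806 w=-6.393975
4: u=-5.205958 w=10.331558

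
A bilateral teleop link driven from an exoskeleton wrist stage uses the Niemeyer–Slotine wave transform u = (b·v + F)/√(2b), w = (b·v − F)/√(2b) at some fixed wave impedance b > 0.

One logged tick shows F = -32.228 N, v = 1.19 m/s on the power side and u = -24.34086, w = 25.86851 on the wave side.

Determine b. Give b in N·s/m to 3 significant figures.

u + w = 1.52765;  u + w = √(2b)·v, so √(2b) = 1.52765/1.19 = 1.28374.
b = (√(2b))²/2 = 1.64799/2 = 0.82399.
(Check via u − w = 2F/√(2b): u − w = -50.20937, 2F/√(2b) = -50.20956.)

b = 0.824 N·s/m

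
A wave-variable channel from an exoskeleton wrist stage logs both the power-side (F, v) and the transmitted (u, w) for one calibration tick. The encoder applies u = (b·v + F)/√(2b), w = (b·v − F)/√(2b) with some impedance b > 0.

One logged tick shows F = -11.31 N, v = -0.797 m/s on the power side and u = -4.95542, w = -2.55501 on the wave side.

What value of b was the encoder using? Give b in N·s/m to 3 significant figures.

b = 44.4 N·s/m

u + w = -7.51043;  u + w = √(2b)·v, so √(2b) = -7.51043/(-0.797) = 9.42338.
b = (√(2b))²/2 = 88.80000/2 = 44.40000.
(Check via u − w = 2F/√(2b): u − w = -2.40041, 2F/√(2b) = -2.40041.)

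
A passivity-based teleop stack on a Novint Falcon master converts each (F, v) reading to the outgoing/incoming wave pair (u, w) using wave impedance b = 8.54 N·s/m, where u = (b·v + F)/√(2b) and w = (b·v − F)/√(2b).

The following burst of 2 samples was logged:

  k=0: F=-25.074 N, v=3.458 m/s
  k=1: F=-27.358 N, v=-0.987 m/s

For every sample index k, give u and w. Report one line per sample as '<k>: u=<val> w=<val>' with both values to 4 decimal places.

k=0: b·v=8.54×3.458=29.5313; √(2b)=4.1328; u=(29.5313+(-25.074))/4.1328=1.0785, w=(29.5313−(-25.074))/4.1328=13.2127
k=1: b·v=8.54×(-0.987)=-8.4290; √(2b)=4.1328; u=(-8.4290+(-27.358))/4.1328=-8.6593, w=(-8.4290−(-27.358))/4.1328=4.5802

0: u=1.0785 w=13.2127
1: u=-8.6593 w=4.5802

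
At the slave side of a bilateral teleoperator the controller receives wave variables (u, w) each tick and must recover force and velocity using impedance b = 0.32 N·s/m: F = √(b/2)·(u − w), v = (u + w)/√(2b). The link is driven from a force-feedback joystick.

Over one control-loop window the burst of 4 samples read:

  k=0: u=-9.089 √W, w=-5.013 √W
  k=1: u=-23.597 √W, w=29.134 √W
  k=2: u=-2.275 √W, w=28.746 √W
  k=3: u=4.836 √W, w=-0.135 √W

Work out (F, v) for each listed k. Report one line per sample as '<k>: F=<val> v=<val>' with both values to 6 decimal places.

0: F=-1.630400 v=-17.627500
1: F=-21.092400 v=6.921250
2: F=-12.408400 v=33.088750
3: F=1.988400 v=5.876250

k=0: u−w=-4.076000, u+w=-14.102000; √(b/2)=0.400000, √(2b)=0.800000; F=0.400000×(-4.076)=-1.630400, v=-14.102000/0.800000=-17.627500
k=1: u−w=-52.731000, u+w=5.537000; √(b/2)=0.400000, √(2b)=0.800000; F=0.400000×(-52.731)=-21.092400, v=5.537000/0.800000=6.921250
k=2: u−w=-31.021000, u+w=26.471000; √(b/2)=0.400000, √(2b)=0.800000; F=0.400000×(-31.021)=-12.408400, v=26.471000/0.800000=33.088750
k=3: u−w=4.971000, u+w=4.701000; √(b/2)=0.400000, √(2b)=0.800000; F=0.400000×4.971=1.988400, v=4.701000/0.800000=5.876250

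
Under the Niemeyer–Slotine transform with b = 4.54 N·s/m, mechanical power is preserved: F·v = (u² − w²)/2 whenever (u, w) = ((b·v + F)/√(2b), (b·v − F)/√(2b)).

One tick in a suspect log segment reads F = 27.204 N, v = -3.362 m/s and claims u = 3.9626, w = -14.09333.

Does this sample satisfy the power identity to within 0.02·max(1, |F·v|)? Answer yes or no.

F·v = 27.204×(-3.362) = -91.4598 W.
(u² − w²)/2 = (15.7022 − 198.6220)/2 = -91.4599 W.
|Δ| = 0.0000;  2% of max(1, |F·v|) = 1.8292.

yes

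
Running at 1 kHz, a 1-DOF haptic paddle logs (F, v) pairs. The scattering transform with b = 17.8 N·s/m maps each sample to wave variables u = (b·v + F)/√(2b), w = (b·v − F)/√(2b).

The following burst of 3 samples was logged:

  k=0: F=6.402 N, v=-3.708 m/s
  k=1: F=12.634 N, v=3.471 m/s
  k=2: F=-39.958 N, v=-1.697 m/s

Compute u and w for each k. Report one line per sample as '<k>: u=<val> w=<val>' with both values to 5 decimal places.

k=0: b·v=17.8×(-3.708)=-66.00240; √(2b)=5.96657; u=(-66.00240+6.402)/5.96657=-9.98905, w=(-66.00240−6.402)/5.96657=-12.13501
k=1: b·v=17.8×3.471=61.78380; √(2b)=5.96657; u=(61.78380+12.634)/5.96657=12.47245, w=(61.78380−12.634)/5.96657=8.23753
k=2: b·v=17.8×(-1.697)=-30.20660; √(2b)=5.96657; u=(-30.20660+(-39.958))/5.96657=-11.75961, w=(-30.20660−(-39.958))/5.96657=1.63434

0: u=-9.98905 w=-12.13501
1: u=12.47245 w=8.23753
2: u=-11.75961 w=1.63434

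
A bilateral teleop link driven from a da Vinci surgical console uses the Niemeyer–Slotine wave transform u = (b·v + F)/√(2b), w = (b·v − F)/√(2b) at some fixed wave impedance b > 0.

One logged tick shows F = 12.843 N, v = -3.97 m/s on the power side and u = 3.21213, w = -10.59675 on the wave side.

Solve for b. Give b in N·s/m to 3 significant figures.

b = 1.73 N·s/m

u + w = -7.3846;  u + w = √(2b)·v, so √(2b) = -7.3846/(-3.97) = 1.8601.
b = (√(2b))²/2 = 3.4600/2 = 1.7300.
(Check via u − w = 2F/√(2b): u − w = 13.8089, 2F/√(2b) = 13.8089.)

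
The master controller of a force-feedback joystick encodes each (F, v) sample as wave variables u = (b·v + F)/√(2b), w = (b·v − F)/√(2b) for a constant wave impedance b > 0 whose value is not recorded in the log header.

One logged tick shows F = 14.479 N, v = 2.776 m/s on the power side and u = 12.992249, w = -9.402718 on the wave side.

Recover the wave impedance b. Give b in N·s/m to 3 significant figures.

b = 0.836 N·s/m

u + w = 3.589531;  u + w = √(2b)·v, so √(2b) = 3.589531/2.776 = 1.293059.
b = (√(2b))²/2 = 1.672001/2 = 0.836000.
(Check via u − w = 2F/√(2b): u − w = 22.394967, 2F/√(2b) = 22.394961.)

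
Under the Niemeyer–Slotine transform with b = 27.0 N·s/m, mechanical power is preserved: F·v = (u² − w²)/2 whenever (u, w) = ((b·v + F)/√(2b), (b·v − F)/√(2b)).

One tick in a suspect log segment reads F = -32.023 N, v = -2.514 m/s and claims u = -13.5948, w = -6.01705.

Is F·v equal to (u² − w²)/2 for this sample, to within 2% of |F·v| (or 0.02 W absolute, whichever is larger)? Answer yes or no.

no

F·v = (-32.023)×(-2.514) = 80.50582 W.
(u² − w²)/2 = (184.81859 − 36.20489)/2 = 74.30685 W.
|Δ| = 6.19897;  2% of max(1, |F·v|) = 1.61012.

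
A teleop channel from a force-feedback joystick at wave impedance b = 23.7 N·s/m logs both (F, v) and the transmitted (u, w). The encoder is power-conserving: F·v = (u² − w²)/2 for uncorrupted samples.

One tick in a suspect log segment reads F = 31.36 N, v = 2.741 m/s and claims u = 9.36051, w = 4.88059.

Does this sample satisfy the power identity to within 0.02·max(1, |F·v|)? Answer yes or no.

F·v = 31.36×2.741 = 85.9578 W.
(u² − w²)/2 = (87.6191 − 23.8202)/2 = 31.8995 W.
|Δ| = 54.0583;  2% of max(1, |F·v|) = 1.7192.

no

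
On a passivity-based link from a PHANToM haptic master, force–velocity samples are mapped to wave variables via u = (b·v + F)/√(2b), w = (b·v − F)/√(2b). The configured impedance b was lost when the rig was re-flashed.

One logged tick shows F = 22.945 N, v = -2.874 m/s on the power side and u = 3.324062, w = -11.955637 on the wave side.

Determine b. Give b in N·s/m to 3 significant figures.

u + w = -8.631575;  u + w = √(2b)·v, so √(2b) = -8.631575/(-2.874) = 3.003332.
b = (√(2b))²/2 = 9.020001/2 = 4.510000.
(Check via u − w = 2F/√(2b): u − w = 15.279699, 2F/√(2b) = 15.279698.)

b = 4.51 N·s/m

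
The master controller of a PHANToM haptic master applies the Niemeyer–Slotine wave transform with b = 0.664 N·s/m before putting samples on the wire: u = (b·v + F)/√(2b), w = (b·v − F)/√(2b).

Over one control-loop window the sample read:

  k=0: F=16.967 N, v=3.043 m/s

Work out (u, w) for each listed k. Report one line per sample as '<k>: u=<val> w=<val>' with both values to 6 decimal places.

0: u=16.476689 w=-12.969970

k=0: b·v=0.664×3.043=2.020552; √(2b)=1.152389; u=(2.020552+16.967)/1.152389=16.476689, w=(2.020552−16.967)/1.152389=-12.969970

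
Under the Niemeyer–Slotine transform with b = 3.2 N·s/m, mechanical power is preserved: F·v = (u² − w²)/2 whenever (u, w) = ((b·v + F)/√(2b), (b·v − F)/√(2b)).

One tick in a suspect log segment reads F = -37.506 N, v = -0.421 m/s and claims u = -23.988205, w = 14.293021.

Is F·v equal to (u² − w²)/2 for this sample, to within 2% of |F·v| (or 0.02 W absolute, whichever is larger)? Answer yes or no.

no

F·v = (-37.506)×(-0.421) = 15.790026 W.
(u² − w²)/2 = (575.433979 − 204.290449)/2 = 185.571765 W.
|Δ| = 169.781739;  2% of max(1, |F·v|) = 0.315801.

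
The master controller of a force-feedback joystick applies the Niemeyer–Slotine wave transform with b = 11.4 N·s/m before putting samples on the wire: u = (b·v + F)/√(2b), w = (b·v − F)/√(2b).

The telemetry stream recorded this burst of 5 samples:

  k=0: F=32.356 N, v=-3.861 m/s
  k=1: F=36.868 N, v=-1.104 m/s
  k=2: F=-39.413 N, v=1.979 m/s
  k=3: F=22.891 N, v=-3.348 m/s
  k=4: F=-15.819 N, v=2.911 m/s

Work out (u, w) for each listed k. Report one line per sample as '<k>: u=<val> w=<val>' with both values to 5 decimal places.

k=0: b·v=11.4×(-3.861)=-44.01540; √(2b)=4.77493; u=(-44.01540+32.356)/4.77493=-2.44179, w=(-44.01540−32.356)/4.77493=-15.99423
k=1: b·v=11.4×(-1.104)=-12.58560; √(2b)=4.77493; u=(-12.58560+36.868)/4.77493=5.08539, w=(-12.58560−36.868)/4.77493=-10.35692
k=2: b·v=11.4×1.979=22.56060; √(2b)=4.77493; u=(22.56060+(-39.413))/4.77493=-3.52935, w=(22.56060−(-39.413))/4.77493=12.97894
k=3: b·v=11.4×(-3.348)=-38.16720; √(2b)=4.77493; u=(-38.16720+22.891)/4.77493=-3.19925, w=(-38.16720−22.891)/4.77493=-12.78723
k=4: b·v=11.4×2.911=33.18540; √(2b)=4.77493; u=(33.18540+(-15.819))/4.77493=3.63699, w=(33.18540−(-15.819))/4.77493=10.26284

0: u=-2.44179 w=-15.99423
1: u=5.08539 w=-10.35692
2: u=-3.52935 w=12.97894
3: u=-3.19925 w=-12.78723
4: u=3.63699 w=10.26284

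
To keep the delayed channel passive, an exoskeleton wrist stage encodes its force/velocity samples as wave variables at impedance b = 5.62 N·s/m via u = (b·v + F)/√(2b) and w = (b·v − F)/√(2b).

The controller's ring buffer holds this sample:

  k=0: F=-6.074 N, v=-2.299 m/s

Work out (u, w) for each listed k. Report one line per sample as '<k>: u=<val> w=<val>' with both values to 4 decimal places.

k=0: b·v=5.62×(-2.299)=-12.9204; √(2b)=3.3526; u=(-12.9204+(-6.074))/3.3526=-5.6655, w=(-12.9204−(-6.074))/3.3526=-2.0421

0: u=-5.6655 w=-2.0421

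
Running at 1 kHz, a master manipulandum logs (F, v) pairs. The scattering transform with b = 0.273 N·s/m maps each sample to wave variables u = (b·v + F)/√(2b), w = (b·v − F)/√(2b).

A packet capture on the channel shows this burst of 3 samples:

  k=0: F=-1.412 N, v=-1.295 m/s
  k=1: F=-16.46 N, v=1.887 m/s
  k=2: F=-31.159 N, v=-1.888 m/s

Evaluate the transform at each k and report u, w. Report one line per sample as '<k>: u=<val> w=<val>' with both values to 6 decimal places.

k=0: b·v=0.273×(-1.295)=-0.353535; √(2b)=0.738918; u=(-0.353535+(-1.412))/0.738918=-2.389351, w=(-0.353535−(-1.412))/0.738918=1.432452
k=1: b·v=0.273×1.887=0.515151; √(2b)=0.738918; u=(0.515151+(-16.46))/0.738918=-21.578641, w=(0.515151−(-16.46))/0.738918=22.972979
k=2: b·v=0.273×(-1.888)=-0.515424; √(2b)=0.738918; u=(-0.515424+(-31.159))/0.738918=-42.865945, w=(-0.515424−(-31.159))/0.738918=41.470868

0: u=-2.389351 w=1.432452
1: u=-21.578641 w=22.972979
2: u=-42.865945 w=41.470868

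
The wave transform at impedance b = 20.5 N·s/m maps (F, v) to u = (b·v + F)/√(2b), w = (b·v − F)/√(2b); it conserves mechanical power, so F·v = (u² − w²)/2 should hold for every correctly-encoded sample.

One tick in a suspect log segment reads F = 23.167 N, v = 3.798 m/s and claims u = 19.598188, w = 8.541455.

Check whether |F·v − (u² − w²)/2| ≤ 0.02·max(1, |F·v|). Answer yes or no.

no

F·v = 23.167×3.798 = 87.988266 W.
(u² − w²)/2 = (384.088973 − 72.956454)/2 = 155.566260 W.
|Δ| = 67.577994;  2% of max(1, |F·v|) = 1.759765.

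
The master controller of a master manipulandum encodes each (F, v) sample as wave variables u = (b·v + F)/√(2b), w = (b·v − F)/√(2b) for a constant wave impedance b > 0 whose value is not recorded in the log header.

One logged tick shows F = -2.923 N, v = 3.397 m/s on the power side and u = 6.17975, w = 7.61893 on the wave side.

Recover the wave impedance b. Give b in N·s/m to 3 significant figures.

u + w = 13.79868;  u + w = √(2b)·v, so √(2b) = 13.79868/3.397 = 4.06202.
b = (√(2b))²/2 = 16.50000/2 = 8.25000.
(Check via u − w = 2F/√(2b): u − w = -1.43918, 2F/√(2b) = -1.43919.)

b = 8.25 N·s/m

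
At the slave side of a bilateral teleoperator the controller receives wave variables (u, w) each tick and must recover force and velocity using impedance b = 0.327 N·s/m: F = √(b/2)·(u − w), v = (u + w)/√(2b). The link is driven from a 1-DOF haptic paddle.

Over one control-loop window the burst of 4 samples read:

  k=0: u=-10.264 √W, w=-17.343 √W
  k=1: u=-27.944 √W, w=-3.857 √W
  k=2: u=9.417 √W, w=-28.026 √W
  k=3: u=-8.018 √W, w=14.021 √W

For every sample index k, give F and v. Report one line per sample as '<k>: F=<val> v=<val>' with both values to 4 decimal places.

k=0: u−w=7.0790, u+w=-27.6070; √(b/2)=0.4044, √(2b)=0.8087; F=0.4044×7.079=2.8624, v=-27.6070/0.8087=-34.1374
k=1: u−w=-24.0870, u+w=-31.8010; √(b/2)=0.4044, √(2b)=0.8087; F=0.4044×(-24.087)=-9.7396, v=-31.8010/0.8087=-39.3235
k=2: u−w=37.4430, u+w=-18.6090; √(b/2)=0.4044, √(2b)=0.8087; F=0.4044×37.443=15.1401, v=-18.6090/0.8087=-23.0109
k=3: u−w=-22.0390, u+w=6.0030; √(b/2)=0.4044, √(2b)=0.8087; F=0.4044×(-22.039)=-8.9115, v=6.0030/0.8087=7.4230

0: F=2.8624 v=-34.1374
1: F=-9.7396 v=-39.3235
2: F=15.1401 v=-23.0109
3: F=-8.9115 v=7.4230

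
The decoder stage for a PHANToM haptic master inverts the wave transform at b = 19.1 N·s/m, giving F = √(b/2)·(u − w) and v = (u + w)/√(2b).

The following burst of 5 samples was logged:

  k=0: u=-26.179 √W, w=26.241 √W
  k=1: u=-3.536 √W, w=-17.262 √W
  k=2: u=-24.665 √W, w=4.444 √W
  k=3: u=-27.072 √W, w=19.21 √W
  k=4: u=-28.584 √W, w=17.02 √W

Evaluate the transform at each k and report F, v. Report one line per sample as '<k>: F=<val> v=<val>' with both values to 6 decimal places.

k=0: u−w=-52.420000, u+w=0.062000; √(b/2)=3.090307, √(2b)=6.180615; F=3.090307×(-52.42)=-161.993915, v=0.062000/6.180615=0.010031
k=1: u−w=13.726000, u+w=-20.798000; √(b/2)=3.090307, √(2b)=6.180615; F=3.090307×13.726=42.417560, v=-20.798000/6.180615=-3.365037
k=2: u−w=-29.109000, u+w=-20.221000; √(b/2)=3.090307, √(2b)=6.180615; F=3.090307×(-29.109)=-89.955759, v=-20.221000/6.180615=-3.271681
k=3: u−w=-46.282000, u+w=-7.862000; √(b/2)=3.090307, √(2b)=6.180615; F=3.090307×(-46.282)=-143.025608, v=-7.862000/6.180615=-1.272042
k=4: u−w=-45.604000, u+w=-11.564000; √(b/2)=3.090307, √(2b)=6.180615; F=3.090307×(-45.604)=-140.930380, v=-11.564000/6.180615=-1.871011

0: F=-161.993915 v=0.010031
1: F=42.417560 v=-3.365037
2: F=-89.955759 v=-3.271681
3: F=-143.025608 v=-1.272042
4: F=-140.930380 v=-1.871011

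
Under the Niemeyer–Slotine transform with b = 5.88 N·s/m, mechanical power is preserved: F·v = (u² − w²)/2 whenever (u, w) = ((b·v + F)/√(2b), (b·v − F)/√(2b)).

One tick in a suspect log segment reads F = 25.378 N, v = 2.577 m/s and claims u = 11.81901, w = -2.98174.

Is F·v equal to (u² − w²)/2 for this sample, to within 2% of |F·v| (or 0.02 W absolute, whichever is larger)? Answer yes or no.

yes

F·v = 25.378×2.577 = 65.39911 W.
(u² − w²)/2 = (139.68900 − 8.89077)/2 = 65.39911 W.
|Δ| = 0.00001;  2% of max(1, |F·v|) = 1.30798.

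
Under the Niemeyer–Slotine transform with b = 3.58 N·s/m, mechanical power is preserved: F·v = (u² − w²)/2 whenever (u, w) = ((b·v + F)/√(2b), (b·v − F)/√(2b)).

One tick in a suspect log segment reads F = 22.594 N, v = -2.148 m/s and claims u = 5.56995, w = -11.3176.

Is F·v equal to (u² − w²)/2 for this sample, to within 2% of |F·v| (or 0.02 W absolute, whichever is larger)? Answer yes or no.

yes

F·v = 22.594×(-2.148) = -48.53191 W.
(u² − w²)/2 = (31.02434 − 128.08807)/2 = -48.53186 W.
|Δ| = 0.00005;  2% of max(1, |F·v|) = 0.97064.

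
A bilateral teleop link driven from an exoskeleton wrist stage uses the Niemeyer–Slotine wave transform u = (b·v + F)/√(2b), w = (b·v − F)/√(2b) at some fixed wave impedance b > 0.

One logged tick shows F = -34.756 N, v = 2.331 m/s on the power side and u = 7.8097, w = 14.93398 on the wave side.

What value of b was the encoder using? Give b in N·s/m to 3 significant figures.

b = 47.6 N·s/m

u + w = 22.7437;  u + w = √(2b)·v, so √(2b) = 22.7437/2.331 = 9.7570.
b = (√(2b))²/2 = 95.2000/2 = 47.6000.
(Check via u − w = 2F/√(2b): u − w = -7.1243, 2F/√(2b) = -7.1243.)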